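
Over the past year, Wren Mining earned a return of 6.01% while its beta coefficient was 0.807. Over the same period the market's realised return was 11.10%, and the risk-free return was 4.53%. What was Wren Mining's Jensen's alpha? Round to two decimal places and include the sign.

-3.82%

Market excess return = 11.10% − 4.53% = 6.57%
CAPM benchmark = R_f + β(R_m − R_f) = 4.53% + 0.807 × 6.57% = 9.83199%
α = actual − benchmark = 6.01% − 9.83199% = -3.82%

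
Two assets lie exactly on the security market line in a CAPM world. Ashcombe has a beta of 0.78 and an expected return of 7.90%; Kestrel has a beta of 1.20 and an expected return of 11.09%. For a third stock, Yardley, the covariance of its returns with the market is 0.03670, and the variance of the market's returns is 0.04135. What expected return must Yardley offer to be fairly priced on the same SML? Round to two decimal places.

MRP = (11.09% − 7.90%) / (1.20 − 0.78) = 7.5952%
R_f = 7.90% − 0.78 × 7.5952% = 1.9757%
β_Yardley = Cov / Var(R_m) = 0.03670 / 0.04135 = 0.8875
E(R_Yardley) = R_f + β × MRP = 1.9757% + 0.8875 × 7.5952% = 8.72%

8.72%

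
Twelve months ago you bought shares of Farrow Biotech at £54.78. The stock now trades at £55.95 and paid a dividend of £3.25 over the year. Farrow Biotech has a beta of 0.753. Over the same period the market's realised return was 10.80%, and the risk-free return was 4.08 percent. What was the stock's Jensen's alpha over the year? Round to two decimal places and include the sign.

-1.07%

Realised HPR = (P1 + D1 − P0) / P0 = (55.95 + 3.25 − 54.78) / 54.78 = 4.42 / 54.78 = 8.0686%
MRP = 10.80% − 4.08% = 6.72%
CAPM required = R_f + β·MRP = 4.08% + 0.753 × 6.72% = 9.14016%
α = realised − required = 8.0686% − 9.14016% = -1.07%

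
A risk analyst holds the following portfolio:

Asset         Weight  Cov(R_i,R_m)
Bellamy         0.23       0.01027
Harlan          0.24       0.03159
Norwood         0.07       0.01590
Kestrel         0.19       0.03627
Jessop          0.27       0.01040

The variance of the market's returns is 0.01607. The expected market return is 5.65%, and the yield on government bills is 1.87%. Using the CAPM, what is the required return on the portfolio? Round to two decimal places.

β_Bellamy = 0.01027 / 0.01607 = 0.6391
β_Harlan = 0.03159 / 0.01607 = 1.9658
β_Norwood = 0.01590 / 0.01607 = 0.9894
β_Kestrel = 0.03627 / 0.01607 = 2.2570
β_Jessop = 0.01040 / 0.01607 = 0.6472
β_P = Σ w_i β_i = 0.23×0.6391 + 0.24×1.9658 + 0.07×0.9894 + 0.19×2.2570 + 0.27×0.6472 = 1.2916
MRP = 5.65% − 1.87% = 3.78%
E(R_P) = R_f + β_P × MRP = 1.87% + 1.2916 × 3.78% = 6.75%

6.75%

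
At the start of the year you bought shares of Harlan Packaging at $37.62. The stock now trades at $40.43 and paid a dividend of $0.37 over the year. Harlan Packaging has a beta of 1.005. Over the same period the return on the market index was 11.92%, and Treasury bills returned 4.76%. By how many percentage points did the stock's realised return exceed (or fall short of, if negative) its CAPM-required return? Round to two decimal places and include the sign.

-3.50%

Realised HPR = (P1 + D1 − P0) / P0 = (40.43 + 0.37 − 37.62) / 37.62 = 3.18 / 37.62 = 8.4530%
MRP = 11.92% − 4.76% = 7.16%
CAPM required = R_f + β·MRP = 4.76% + 1.005 × 7.16% = 11.95580%
α = realised − required = 8.4530% − 11.95580% = -3.50%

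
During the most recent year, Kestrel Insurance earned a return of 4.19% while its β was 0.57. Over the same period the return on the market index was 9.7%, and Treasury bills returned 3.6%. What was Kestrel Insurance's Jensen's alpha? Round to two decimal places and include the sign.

-2.89%

Market excess return = 9.7% − 3.6% = 6.10%
CAPM benchmark = R_f + β(R_m − R_f) = 3.6% + 0.57 × 6.1% = 7.0770%
α = actual − benchmark = 4.19% − 7.0770% = -2.89%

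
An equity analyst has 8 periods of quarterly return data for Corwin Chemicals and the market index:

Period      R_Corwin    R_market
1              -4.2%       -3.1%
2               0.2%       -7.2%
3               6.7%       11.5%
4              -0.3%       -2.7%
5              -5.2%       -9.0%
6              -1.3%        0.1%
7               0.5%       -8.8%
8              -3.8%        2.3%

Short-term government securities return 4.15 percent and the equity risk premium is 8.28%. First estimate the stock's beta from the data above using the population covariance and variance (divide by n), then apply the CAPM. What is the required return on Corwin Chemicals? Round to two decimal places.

Mean R_i = (-4.2 + 0.2 + 6.7 − 0.3 − 5.2 − 1.3 + 0.5 − 3.8) / 8 = -0.9250%
Mean R_m = (-3.1 − 7.2 + 11.5 − 2.7 − 9.0 + 0.1 − 8.8 + 2.3) / 8 = -2.1125%
Σ(R_i − R̄_i)(R_m − R̄_m) = 107.3375  ⇒  Cov = 107.3375 / 8 = 13.4172
Σ(R_m − R̄_m)² = 329.0288  ⇒  Var(R_m) = 329.0288 / 8 = 41.1286
β = Cov / Var(R_m) = 13.4172 / 41.1286 = 0.3262
E(R) = R_f + β × MRP = 4.15% + 0.3262 × 8.28% = 6.85%

6.85%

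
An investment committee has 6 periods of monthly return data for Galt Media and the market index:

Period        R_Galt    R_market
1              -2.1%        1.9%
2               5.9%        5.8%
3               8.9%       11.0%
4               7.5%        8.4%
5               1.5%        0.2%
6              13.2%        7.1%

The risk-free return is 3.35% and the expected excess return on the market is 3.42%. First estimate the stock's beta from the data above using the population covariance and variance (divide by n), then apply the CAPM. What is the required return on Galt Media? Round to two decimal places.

Mean R_i = (-2.1 + 5.9 + 8.9 + 7.5 + 1.5 + 13.2) / 6 = 5.8167%
Mean R_m = (1.9 + 5.8 + 11.0 + 8.4 + 0.2 + 7.1) / 6 = 5.7333%
Σ(R_i − R̄_i)(R_m − R̄_m) = 85.0567  ⇒  Cov = 85.0567 / 6 = 14.1761
Σ(R_m − R̄_m)² = 82.0333  ⇒  Var(R_m) = 82.0333 / 6 = 13.6722
β = Cov / Var(R_m) = 14.1761 / 13.6722 = 1.0369
E(R) = R_f + β × MRP = 3.35% + 1.0369 × 3.42% = 6.90%

6.90%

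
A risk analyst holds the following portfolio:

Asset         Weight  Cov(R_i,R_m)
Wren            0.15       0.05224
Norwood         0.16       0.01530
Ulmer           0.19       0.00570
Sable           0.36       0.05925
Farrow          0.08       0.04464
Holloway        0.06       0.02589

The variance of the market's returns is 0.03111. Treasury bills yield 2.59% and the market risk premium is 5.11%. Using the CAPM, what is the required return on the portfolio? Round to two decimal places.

8.80%

β_Wren = 0.05224 / 0.03111 = 1.6792
β_Norwood = 0.01530 / 0.03111 = 0.4918
β_Ulmer = 0.00570 / 0.03111 = 0.1832
β_Sable = 0.05925 / 0.03111 = 1.9045
β_Farrow = 0.04464 / 0.03111 = 1.4349
β_Holloway = 0.02589 / 0.03111 = 0.8322
β_P = Σ w_i β_i = 0.15×1.6792 + 0.16×0.4918 + 0.19×0.1832 + 0.36×1.9045 + 0.08×1.4349 + 0.06×0.8322 = 1.2157
E(R_P) = R_f + β_P × MRP = 2.59% + 1.2157 × 5.11% = 8.80%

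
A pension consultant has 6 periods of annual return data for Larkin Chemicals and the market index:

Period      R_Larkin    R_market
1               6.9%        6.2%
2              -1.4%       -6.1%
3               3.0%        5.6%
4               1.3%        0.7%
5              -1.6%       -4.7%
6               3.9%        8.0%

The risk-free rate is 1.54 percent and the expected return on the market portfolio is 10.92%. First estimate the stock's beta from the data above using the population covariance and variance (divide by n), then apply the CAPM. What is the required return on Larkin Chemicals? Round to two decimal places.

6.19%

Mean R_i = (6.9 − 1.4 + 3.0 + 1.3 − 1.6 + 3.9) / 6 = 2.0167%
Mean R_m = (6.2 − 6.1 + 5.6 + 0.7 − 4.7 + 8.0) / 6 = 1.6167%
Σ(R_i − R̄_i)(R_m − R̄_m) = 88.1883  ⇒  Cov = 88.1883 / 6 = 14.6981
Σ(R_m − R̄_m)² = 177.9083  ⇒  Var(R_m) = 177.9083 / 6 = 29.6514
β = Cov / Var(R_m) = 14.6981 / 29.6514 = 0.4957
MRP = 10.92% − 1.54% = 9.38%
E(R) = R_f + β × MRP = 1.54% + 0.4957 × 9.38% = 6.19%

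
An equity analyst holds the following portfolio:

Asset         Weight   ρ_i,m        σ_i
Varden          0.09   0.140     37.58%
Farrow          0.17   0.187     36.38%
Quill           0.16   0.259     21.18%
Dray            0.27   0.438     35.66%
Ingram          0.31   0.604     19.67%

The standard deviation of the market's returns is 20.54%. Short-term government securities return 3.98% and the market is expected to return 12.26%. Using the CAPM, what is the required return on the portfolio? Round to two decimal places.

8.18%

β_Varden = 0.140 × 37.58% / 20.54% = 0.2561
β_Farrow = 0.187 × 36.38% / 20.54% = 0.3312
β_Quill = 0.259 × 21.18% / 20.54% = 0.2671
β_Dray = 0.438 × 35.66% / 20.54% = 0.7604
β_Ingram = 0.604 × 19.67% / 20.54% = 0.5784
β_P = Σ w_i β_i = 0.09×0.2561 + 0.17×0.3312 + 0.16×0.2671 + 0.27×0.7604 + 0.31×0.5784 = 0.5067
MRP = 12.26% − 3.98% = 8.28%
E(R_P) = R_f + β_P × MRP = 3.98% + 0.5067 × 8.28% = 8.18%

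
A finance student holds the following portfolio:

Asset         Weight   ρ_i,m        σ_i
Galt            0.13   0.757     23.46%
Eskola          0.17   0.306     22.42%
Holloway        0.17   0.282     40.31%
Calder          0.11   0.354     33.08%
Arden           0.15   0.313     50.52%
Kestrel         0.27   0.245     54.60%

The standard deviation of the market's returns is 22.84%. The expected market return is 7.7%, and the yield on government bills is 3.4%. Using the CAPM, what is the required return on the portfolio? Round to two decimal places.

5.79%

β_Galt = 0.757 × 23.46% / 22.84% = 0.7775
β_Eskola = 0.306 × 22.42% / 22.84% = 0.3004
β_Holloway = 0.282 × 40.31% / 22.84% = 0.4977
β_Calder = 0.354 × 33.08% / 22.84% = 0.5127
β_Arden = 0.313 × 50.52% / 22.84% = 0.6923
β_Kestrel = 0.245 × 54.60% / 22.84% = 0.5857
β_P = Σ w_i β_i = 0.13×0.7775 + 0.17×0.3004 + 0.17×0.4977 + 0.11×0.5127 + 0.15×0.6923 + 0.27×0.5857 = 0.5551
MRP = 7.7% − 3.4% = 4.30%
E(R_P) = R_f + β_P × MRP = 3.4% + 0.5551 × 4.3% = 5.79%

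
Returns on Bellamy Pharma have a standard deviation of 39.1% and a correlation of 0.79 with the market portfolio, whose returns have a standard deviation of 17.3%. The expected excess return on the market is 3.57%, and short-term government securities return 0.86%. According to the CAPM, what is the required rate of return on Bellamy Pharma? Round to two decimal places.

β = ρ × σ_i / σ_m = 0.79 × 39.1% / 17.3% = 1.7855
E(R) = 0.86% + 1.7855 × 3.57% = 7.23%

7.23%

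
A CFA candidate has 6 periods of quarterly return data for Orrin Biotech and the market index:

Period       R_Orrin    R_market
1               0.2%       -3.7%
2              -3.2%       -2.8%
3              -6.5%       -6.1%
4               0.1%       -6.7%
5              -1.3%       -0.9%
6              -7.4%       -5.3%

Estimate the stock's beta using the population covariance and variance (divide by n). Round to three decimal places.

0.442

Mean R_i = (0.2 − 3.2 − 6.5 + 0.1 − 1.3 − 7.4) / 6 = -3.0167%
Mean R_m = (-3.7 − 2.8 − 6.1 − 6.7 − 0.9 − 5.3) / 6 = -4.2500%
Σ(R_i − R̄_i)(R_m − R̄_m) = 10.6650  ⇒  Cov = 10.6650 / 6 = 1.7775
Σ(R_m − R̄_m)² = 24.1550  ⇒  Var(R_m) = 24.1550 / 6 = 4.0258
β = Cov / Var(R_m) = 1.7775 / 4.0258 = 0.4415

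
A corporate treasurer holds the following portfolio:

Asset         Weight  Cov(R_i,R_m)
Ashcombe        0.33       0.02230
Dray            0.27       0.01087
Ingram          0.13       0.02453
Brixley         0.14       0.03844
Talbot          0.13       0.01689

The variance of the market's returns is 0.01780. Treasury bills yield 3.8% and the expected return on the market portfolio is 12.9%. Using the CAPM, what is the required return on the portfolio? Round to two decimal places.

14.57%

β_Ashcombe = 0.02230 / 0.01780 = 1.2528
β_Dray = 0.01087 / 0.01780 = 0.6107
β_Ingram = 0.02453 / 0.01780 = 1.3781
β_Brixley = 0.03844 / 0.01780 = 2.1596
β_Talbot = 0.01689 / 0.01780 = 0.9489
β_P = Σ w_i β_i = 0.33×1.2528 + 0.27×0.6107 + 0.13×1.3781 + 0.14×2.1596 + 0.13×0.9489 = 1.1832
MRP = 12.9% − 3.8% = 9.10%
E(R_P) = R_f + β_P × MRP = 3.8% + 1.1832 × 9.1% = 14.57%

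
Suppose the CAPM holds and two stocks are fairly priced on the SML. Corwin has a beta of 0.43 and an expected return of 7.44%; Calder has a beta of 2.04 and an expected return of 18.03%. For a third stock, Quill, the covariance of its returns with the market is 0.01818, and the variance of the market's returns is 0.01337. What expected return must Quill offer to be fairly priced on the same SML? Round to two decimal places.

MRP = (18.03% − 7.44%) / (2.04 − 0.43) = 6.5776%
R_f = 7.44% − 0.43 × 6.5776% = 4.6116%
β_Quill = Cov / Var(R_m) = 0.01818 / 0.01337 = 1.3598
E(R_Quill) = R_f + β × MRP = 4.6116% + 1.3598 × 6.5776% = 13.56%

13.56%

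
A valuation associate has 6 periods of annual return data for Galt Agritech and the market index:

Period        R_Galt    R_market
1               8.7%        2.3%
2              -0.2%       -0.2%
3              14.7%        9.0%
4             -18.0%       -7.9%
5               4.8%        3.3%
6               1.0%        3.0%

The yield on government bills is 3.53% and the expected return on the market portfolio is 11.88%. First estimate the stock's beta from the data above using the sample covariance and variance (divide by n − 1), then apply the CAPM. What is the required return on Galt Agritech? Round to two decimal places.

19.62%

Mean R_i = (8.7 − 0.2 + 14.7 − 18.0 + 4.8 + 1.0) / 6 = 1.8333%
Mean R_m = (2.3 − 0.2 + 9.0 − 7.9 + 3.3 + 3.0) / 6 = 1.5833%
Σ(R_i − R̄_i)(R_m − R̄_m) = 295.9733  ⇒  Cov = 295.9733 / 5 = 59.1947
Σ(R_m − R̄_m)² = 153.5883  ⇒  Var(R_m) = 153.5883 / 5 = 30.7177
β = Cov / Var(R_m) = 59.1947 / 30.7177 = 1.9271
MRP = 11.88% − 3.53% = 8.35%
E(R) = R_f + β × MRP = 3.53% + 1.9271 × 8.35% = 19.62%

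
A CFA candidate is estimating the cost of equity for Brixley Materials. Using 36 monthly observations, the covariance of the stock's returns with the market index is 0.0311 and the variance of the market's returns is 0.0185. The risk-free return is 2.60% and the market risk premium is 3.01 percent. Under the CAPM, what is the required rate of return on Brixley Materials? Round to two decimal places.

β = Cov(R_i, R_m) / Var(R_m) = 0.0311 / 0.0185 = 1.6811
E(R) = R_f + β × MRP = 2.60% + 1.6811 × 3.01% = 7.66%

7.66%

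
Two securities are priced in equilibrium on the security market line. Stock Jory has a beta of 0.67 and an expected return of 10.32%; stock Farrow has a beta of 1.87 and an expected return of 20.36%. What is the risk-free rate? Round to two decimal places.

Both satisfy E(R) = R_f + β·MRP, so the slope of the SML is
MRP = (20.36% − 10.32%) / (1.87 − 0.67) = 10.04% / 1.20 = 8.3667%
R_f = E(R_Jory) − β_Jory·MRP = 10.32% − 0.67 × 8.3667% = 4.7143%

4.71%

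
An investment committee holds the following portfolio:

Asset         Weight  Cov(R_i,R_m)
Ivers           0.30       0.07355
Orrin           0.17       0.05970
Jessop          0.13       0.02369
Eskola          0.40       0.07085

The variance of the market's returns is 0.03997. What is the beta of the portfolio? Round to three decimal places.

1.592

β_Ivers = 0.07355 / 0.03997 = 1.8401
β_Orrin = 0.05970 / 0.03997 = 1.4936
β_Jessop = 0.02369 / 0.03997 = 0.5927
β_Eskola = 0.07085 / 0.03997 = 1.7726
β_P = Σ w_i β_i = 0.30×1.8401 + 0.17×1.4936 + 0.13×0.5927 + 0.40×1.7726 = 1.5920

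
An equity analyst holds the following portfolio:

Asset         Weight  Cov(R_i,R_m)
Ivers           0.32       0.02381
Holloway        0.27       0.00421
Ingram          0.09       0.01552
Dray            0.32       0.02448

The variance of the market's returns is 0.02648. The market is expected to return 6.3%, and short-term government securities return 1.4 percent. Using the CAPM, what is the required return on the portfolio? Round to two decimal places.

4.73%

β_Ivers = 0.02381 / 0.02648 = 0.8992
β_Holloway = 0.00421 / 0.02648 = 0.1590
β_Ingram = 0.01552 / 0.02648 = 0.5861
β_Dray = 0.02448 / 0.02648 = 0.9245
β_P = Σ w_i β_i = 0.32×0.8992 + 0.27×0.1590 + 0.09×0.5861 + 0.32×0.9245 = 0.6793
MRP = 6.3% − 1.4% = 4.90%
E(R_P) = R_f + β_P × MRP = 1.4% + 0.6793 × 4.9% = 4.73%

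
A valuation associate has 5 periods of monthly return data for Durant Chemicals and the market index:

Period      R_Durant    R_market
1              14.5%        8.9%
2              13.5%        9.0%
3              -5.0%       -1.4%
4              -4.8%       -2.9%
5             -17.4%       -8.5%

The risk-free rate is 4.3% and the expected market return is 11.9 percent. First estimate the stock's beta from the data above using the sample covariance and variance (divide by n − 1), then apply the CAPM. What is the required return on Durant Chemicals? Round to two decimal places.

Mean R_i = (14.5 + 13.5 − 5.0 − 4.8 − 17.4) / 5 = 0.1600%
Mean R_m = (8.9 + 9.0 − 1.4 − 2.9 − 8.5) / 5 = 1.0200%
Σ(R_i − R̄_i)(R_m − R̄_m) = 418.5540  ⇒  Cov = 418.5540 / 4 = 104.6385
Σ(R_m − R̄_m)² = 237.6280  ⇒  Var(R_m) = 237.6280 / 4 = 59.4070
β = Cov / Var(R_m) = 104.6385 / 59.4070 = 1.7614
MRP = 11.9% − 4.3% = 7.60%
E(R) = R_f + β × MRP = 4.3% + 1.7614 × 7.6% = 17.69%

17.69%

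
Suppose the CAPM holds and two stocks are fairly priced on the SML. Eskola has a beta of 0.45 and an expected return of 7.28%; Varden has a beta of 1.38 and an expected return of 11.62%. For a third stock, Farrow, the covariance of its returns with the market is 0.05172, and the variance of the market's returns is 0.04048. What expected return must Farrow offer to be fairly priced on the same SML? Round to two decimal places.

MRP = (11.62% − 7.28%) / (1.38 − 0.45) = 4.6667%
R_f = 7.28% − 0.45 × 4.6667% = 5.1800%
β_Farrow = Cov / Var(R_m) = 0.05172 / 0.04048 = 1.2777
E(R_Farrow) = R_f + β × MRP = 5.1800% + 1.2777 × 4.6667% = 11.14%

11.14%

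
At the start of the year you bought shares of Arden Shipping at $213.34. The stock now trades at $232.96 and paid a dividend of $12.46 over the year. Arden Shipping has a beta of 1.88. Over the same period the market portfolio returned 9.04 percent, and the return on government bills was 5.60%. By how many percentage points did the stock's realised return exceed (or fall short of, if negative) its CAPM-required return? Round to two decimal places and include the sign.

Realised HPR = (P1 + D1 − P0) / P0 = (232.96 + 12.46 − 213.34) / 213.34 = 32.08 / 213.34 = 15.0370%
MRP = 9.04% − 5.60% = 3.44%
CAPM required = R_f + β·MRP = 5.60% + 1.88 × 3.44% = 12.0672%
α = realised − required = 15.0370% − 12.0672% = +2.97%

+2.97%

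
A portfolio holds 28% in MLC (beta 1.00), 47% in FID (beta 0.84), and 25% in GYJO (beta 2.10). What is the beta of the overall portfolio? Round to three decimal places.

1.200

β_P = Σ w_i β_i = 0.28×1.00 + 0.47×0.84 + 0.25×2.10 = 1.1998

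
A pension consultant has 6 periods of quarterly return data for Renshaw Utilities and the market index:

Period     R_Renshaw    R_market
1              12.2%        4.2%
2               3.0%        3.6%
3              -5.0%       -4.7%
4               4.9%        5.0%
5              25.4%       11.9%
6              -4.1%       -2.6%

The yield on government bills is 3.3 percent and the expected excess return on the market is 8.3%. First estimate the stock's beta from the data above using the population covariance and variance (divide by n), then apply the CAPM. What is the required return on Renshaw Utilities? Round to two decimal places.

18.30%

Mean R_i = (12.2 + 3.0 − 5.0 + 4.9 + 25.4 − 4.1) / 6 = 6.0667%
Mean R_m = (4.2 + 3.6 − 4.7 + 5.0 + 11.9 − 2.6) / 6 = 2.9000%
Σ(R_i − R̄_i)(R_m − R̄_m) = 317.4000  ⇒  Cov = 317.4000 / 6 = 52.9000
Σ(R_m − R̄_m)² = 175.6000  ⇒  Var(R_m) = 175.6000 / 6 = 29.2667
β = Cov / Var(R_m) = 52.9000 / 29.2667 = 1.8075
E(R) = R_f + β × MRP = 3.3% + 1.8075 × 8.3% = 18.30%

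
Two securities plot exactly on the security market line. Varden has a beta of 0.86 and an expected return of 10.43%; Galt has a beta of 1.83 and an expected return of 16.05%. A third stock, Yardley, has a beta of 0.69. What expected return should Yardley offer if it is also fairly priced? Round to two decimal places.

MRP (SML slope) = (16.05% − 10.43%) / (1.83 − 0.86) = 5.62% / 0.97 = 5.7938%
R_f (intercept) = 10.43% − 0.86 × 5.7938% = 5.4473%
E(R_Yardley) = R_f + β × MRP = 5.4473% + 0.69 × 5.7938% = 9.45%

9.45%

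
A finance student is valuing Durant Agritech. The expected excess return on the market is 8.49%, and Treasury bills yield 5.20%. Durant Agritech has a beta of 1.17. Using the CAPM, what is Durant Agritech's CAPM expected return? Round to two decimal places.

E(R) = R_f + β × MRP = 5.20% + 1.17 × 8.49% = 15.13%

15.13%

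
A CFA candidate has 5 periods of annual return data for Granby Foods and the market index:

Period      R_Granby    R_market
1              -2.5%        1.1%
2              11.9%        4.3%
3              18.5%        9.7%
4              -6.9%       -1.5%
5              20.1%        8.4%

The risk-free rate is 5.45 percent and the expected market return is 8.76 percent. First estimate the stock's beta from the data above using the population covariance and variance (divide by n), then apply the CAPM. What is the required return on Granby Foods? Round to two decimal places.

Mean R_i = (-2.5 + 11.9 + 18.5 − 6.9 + 20.1) / 5 = 8.2200%
Mean R_m = (1.1 + 4.3 + 9.7 − 1.5 + 8.4) / 5 = 4.4000%
Σ(R_i − R̄_i)(R_m − R̄_m) = 226.2200  ⇒  Cov = 226.2200 / 5 = 45.2440
Σ(R_m − R̄_m)² = 89.8000  ⇒  Var(R_m) = 89.8000 / 5 = 17.9600
β = Cov / Var(R_m) = 45.2440 / 17.9600 = 2.5192
MRP = 8.76% − 5.45% = 3.31%
E(R) = R_f + β × MRP = 5.45% + 2.5192 × 3.31% = 13.79%

13.79%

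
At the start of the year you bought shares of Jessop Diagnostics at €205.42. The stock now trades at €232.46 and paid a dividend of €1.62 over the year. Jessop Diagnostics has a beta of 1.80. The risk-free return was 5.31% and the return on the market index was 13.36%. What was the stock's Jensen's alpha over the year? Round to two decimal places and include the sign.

-5.85%

Realised HPR = (P1 + D1 − P0) / P0 = (232.46 + 1.62 − 205.42) / 205.42 = 28.66 / 205.42 = 13.9519%
MRP = 13.36% − 5.31% = 8.05%
CAPM required = R_f + β·MRP = 5.31% + 1.80 × 8.05% = 19.8000%
α = realised − required = 13.9519% − 19.8000% = -5.85%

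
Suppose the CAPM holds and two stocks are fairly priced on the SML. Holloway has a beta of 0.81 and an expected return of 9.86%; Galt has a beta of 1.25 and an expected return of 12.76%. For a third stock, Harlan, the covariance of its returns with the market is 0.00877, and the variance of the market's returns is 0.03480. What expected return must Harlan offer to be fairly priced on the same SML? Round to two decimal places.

6.18%

MRP = (12.76% − 9.86%) / (1.25 − 0.81) = 6.5909%
R_f = 9.86% − 0.81 × 6.5909% = 4.5214%
β_Harlan = Cov / Var(R_m) = 0.00877 / 0.03480 = 0.2520
E(R_Harlan) = R_f + β × MRP = 4.5214% + 0.2520 × 6.5909% = 6.18%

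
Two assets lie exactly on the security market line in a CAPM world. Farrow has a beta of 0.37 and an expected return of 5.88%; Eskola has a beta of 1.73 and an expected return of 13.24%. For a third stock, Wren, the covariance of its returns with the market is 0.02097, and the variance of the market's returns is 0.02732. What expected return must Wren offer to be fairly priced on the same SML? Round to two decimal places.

MRP = (13.24% − 5.88%) / (1.73 − 0.37) = 5.4118%
R_f = 5.88% − 0.37 × 5.4118% = 3.8776%
β_Wren = Cov / Var(R_m) = 0.02097 / 0.02732 = 0.7676
E(R_Wren) = R_f + β × MRP = 3.8776% + 0.7676 × 5.4118% = 8.03%

8.03%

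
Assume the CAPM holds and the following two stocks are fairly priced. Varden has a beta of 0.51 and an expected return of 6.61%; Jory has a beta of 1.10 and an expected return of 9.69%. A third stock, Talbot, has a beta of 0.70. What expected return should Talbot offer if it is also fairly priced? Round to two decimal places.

7.60%

MRP (SML slope) = (9.69% − 6.61%) / (1.10 − 0.51) = 3.08% / 0.59 = 5.2203%
R_f (intercept) = 6.61% − 0.51 × 5.2203% = 3.9476%
E(R_Talbot) = R_f + β × MRP = 3.9476% + 0.70 × 5.2203% = 7.60%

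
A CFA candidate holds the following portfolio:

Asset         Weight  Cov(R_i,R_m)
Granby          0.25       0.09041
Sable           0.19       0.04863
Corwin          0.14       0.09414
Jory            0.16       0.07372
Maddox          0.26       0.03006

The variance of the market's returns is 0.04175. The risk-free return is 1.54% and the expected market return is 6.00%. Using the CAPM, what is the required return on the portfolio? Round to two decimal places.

8.44%

β_Granby = 0.09041 / 0.04175 = 2.1655
β_Sable = 0.04863 / 0.04175 = 1.1648
β_Corwin = 0.09414 / 0.04175 = 2.2549
β_Jory = 0.07372 / 0.04175 = 1.7657
β_Maddox = 0.03006 / 0.04175 = 0.7200
β_P = Σ w_i β_i = 0.25×2.1655 + 0.19×1.1648 + 0.14×2.2549 + 0.16×1.7657 + 0.26×0.7200 = 1.5481
MRP = 6.00% − 1.54% = 4.46%
E(R_P) = R_f + β_P × MRP = 1.54% + 1.5481 × 4.46% = 8.44%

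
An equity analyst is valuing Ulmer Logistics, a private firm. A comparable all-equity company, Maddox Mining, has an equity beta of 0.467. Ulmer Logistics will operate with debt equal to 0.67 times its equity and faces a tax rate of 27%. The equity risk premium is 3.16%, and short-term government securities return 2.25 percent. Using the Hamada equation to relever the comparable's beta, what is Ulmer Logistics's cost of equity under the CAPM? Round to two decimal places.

4.45%

β_L = β_U × [1 + (1 − t)(D/E)] = 0.467 × [1 + (1 − 0.27) × 0.67]
    = 0.467 × [1 + 0.73 × 0.67] = 0.467 × 1.4891 = 0.6954
E(R) = R_f + β_L × MRP = 2.25% + 0.6954 × 3.16% = 4.45%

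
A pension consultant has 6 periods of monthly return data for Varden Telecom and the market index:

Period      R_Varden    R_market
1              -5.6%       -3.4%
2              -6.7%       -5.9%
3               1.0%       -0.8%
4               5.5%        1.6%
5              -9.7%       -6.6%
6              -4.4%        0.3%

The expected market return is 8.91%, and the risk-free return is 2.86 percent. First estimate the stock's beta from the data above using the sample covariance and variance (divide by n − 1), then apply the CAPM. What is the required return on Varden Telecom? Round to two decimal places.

Mean R_i = (-5.6 − 6.7 + 1.0 + 5.5 − 9.7 − 4.4) / 6 = -3.3167%
Mean R_m = (-3.4 − 5.9 − 0.8 + 1.6 − 6.6 + 0.3) / 6 = -2.4667%
Σ(R_i − R̄_i)(R_m − R̄_m) = 80.1833  ⇒  Cov = 80.1833 / 5 = 16.0367
Σ(R_m − R̄_m)² = 56.7133  ⇒  Var(R_m) = 56.7133 / 5 = 11.3427
β = Cov / Var(R_m) = 16.0367 / 11.3427 = 1.4138
MRP = 8.91% − 2.86% = 6.05%
E(R) = R_f + β × MRP = 2.86% + 1.4138 × 6.05% = 11.41%

11.41%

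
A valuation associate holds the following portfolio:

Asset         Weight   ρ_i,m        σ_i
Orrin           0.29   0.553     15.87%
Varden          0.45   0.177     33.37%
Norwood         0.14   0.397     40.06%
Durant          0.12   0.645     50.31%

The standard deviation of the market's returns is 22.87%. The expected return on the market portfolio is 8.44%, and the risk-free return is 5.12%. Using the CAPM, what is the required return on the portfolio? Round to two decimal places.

β_Orrin = 0.553 × 15.87% / 22.87% = 0.3837
β_Varden = 0.177 × 33.37% / 22.87% = 0.2583
β_Norwood = 0.397 × 40.06% / 22.87% = 0.6954
β_Durant = 0.645 × 50.31% / 22.87% = 1.4189
β_P = Σ w_i β_i = 0.29×0.3837 + 0.45×0.2583 + 0.14×0.6954 + 0.12×1.4189 = 0.4951
MRP = 8.44% − 5.12% = 3.32%
E(R_P) = R_f + β_P × MRP = 5.12% + 0.4951 × 3.32% = 6.76%

6.76%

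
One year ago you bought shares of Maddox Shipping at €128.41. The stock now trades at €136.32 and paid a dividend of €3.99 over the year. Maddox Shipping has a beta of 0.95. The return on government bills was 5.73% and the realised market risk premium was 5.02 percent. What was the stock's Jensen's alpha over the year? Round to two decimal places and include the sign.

-1.23%

Realised HPR = (P1 + D1 − P0) / P0 = (136.32 + 3.99 − 128.41) / 128.41 = 11.90 / 128.41 = 9.2672%
CAPM required = R_f + β·MRP = 5.73% + 0.95 × 5.02% = 10.4990%
α = realised − required = 9.2672% − 10.4990% = -1.23%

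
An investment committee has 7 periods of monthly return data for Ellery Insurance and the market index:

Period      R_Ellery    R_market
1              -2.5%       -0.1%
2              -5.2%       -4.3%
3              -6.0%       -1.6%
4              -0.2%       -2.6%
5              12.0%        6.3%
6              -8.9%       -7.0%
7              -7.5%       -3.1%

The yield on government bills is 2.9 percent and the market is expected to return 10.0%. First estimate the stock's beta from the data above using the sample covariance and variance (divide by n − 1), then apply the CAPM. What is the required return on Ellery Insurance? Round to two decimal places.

Mean R_i = (-2.5 − 5.2 − 6.0 − 0.2 + 12.0 − 8.9 − 7.5) / 7 = -2.6143%
Mean R_m = (-0.1 − 4.3 − 1.6 − 2.6 + 6.3 − 7.0 − 3.1) / 7 = -1.7714%
Σ(R_i − R̄_i)(R_m − R̄_m) = 161.4629  ⇒  Cov = 161.4629 / 6 = 26.9105
Σ(R_m − R̄_m)² = 104.1543  ⇒  Var(R_m) = 104.1543 / 6 = 17.3591
β = Cov / Var(R_m) = 26.9105 / 17.3591 = 1.5502
MRP = 10.0% − 2.9% = 7.10%
E(R) = R_f + β × MRP = 2.9% + 1.5502 × 7.1% = 13.91%

13.91%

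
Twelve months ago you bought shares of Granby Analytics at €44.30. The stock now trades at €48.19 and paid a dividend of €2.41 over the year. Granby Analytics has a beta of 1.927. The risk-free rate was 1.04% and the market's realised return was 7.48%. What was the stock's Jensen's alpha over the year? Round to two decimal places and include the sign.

+0.77%

Realised HPR = (P1 + D1 − P0) / P0 = (48.19 + 2.41 − 44.30) / 44.30 = 6.30 / 44.30 = 14.2212%
MRP = 7.48% − 1.04% = 6.44%
CAPM required = R_f + β·MRP = 1.04% + 1.927 × 6.44% = 13.44988%
α = realised − required = 14.2212% − 13.44988% = +0.77%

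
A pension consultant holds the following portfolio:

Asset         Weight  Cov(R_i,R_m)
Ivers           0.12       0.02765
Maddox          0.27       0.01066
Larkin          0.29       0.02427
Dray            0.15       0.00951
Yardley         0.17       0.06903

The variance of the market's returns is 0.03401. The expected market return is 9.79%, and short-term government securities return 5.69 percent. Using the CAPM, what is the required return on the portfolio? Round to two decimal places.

8.87%

β_Ivers = 0.02765 / 0.03401 = 0.8130
β_Maddox = 0.01066 / 0.03401 = 0.3134
β_Larkin = 0.02427 / 0.03401 = 0.7136
β_Dray = 0.00951 / 0.03401 = 0.2796
β_Yardley = 0.06903 / 0.03401 = 2.0297
β_P = Σ w_i β_i = 0.12×0.8130 + 0.27×0.3134 + 0.29×0.7136 + 0.15×0.2796 + 0.17×2.0297 = 0.7761
MRP = 9.79% − 5.69% = 4.10%
E(R_P) = R_f + β_P × MRP = 5.69% + 0.7761 × 4.10% = 8.87%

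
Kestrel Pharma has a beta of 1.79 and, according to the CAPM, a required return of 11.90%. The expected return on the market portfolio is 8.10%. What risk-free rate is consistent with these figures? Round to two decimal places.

3.29%

E(R) = R_f + β(E(R_m) − R_f) = R_f(1 − β) + β·E(R_m)
11.90% = R_f × (1 − 1.79) + 1.79 × 8.10%
11.90% = R_f × -0.79 + 14.4990%
R_f = (11.90% − 14.4990%) / -0.79 = 3.29%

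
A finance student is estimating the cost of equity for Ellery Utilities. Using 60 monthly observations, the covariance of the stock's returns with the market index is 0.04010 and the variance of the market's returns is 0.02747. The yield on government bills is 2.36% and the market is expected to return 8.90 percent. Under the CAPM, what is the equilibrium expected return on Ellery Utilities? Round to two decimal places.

11.91%

β = Cov(R_i, R_m) / Var(R_m) = 0.04010 / 0.02747 = 1.4598
MRP = 8.90% − 2.36% = 6.54%
E(R) = R_f + β × MRP = 2.36% + 1.4598 × 6.54% = 11.91%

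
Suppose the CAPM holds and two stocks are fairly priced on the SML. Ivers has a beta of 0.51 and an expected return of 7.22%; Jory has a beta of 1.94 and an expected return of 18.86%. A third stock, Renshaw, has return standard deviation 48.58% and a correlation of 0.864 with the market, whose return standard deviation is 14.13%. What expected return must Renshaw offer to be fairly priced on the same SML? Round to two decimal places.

27.25%

MRP = (18.86% − 7.22%) / (1.94 − 0.51) = 8.1399%
R_f = 7.22% − 0.51 × 8.1399% = 3.0687%
β_Renshaw = ρ·σ_i/σ_m = 0.864 × 48.58 / 14.13 = 2.9705
E(R_Renshaw) = R_f + β × MRP = 3.0687% + 2.9705 × 8.1399% = 27.25%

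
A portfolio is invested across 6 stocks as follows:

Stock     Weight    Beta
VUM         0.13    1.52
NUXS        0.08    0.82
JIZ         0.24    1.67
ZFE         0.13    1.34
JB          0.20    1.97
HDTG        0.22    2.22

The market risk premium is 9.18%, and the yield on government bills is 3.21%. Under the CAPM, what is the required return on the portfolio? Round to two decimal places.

19.01%

β_P = Σ w_i β_i = 0.13×1.52 + 0.08×0.82 + 0.24×1.67 + 0.13×1.34 + 0.20×1.97 + 0.22×2.22 = 1.7206
E(R_P) = R_f + β_P × MRP = 3.21% + 1.7206 × 9.18% = 19.01%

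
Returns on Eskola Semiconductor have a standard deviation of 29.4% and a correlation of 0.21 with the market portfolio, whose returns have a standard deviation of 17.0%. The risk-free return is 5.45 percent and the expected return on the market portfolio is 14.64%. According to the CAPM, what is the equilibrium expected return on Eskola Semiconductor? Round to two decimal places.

8.79%

β = ρ × σ_i / σ_m = 0.21 × 29.4% / 17.0% = 0.3632
MRP = 14.64% − 5.45% = 9.19%
E(R) = 5.45% + 0.3632 × 9.19% = 8.79%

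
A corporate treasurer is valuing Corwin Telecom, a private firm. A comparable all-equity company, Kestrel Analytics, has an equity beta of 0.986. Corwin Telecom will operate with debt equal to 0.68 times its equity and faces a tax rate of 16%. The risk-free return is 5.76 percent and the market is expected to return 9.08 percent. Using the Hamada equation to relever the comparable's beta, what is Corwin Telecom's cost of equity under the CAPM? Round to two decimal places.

β_L = β_U × [1 + (1 − t)(D/E)] = 0.986 × [1 + (1 − 0.16) × 0.68]
    = 0.986 × [1 + 0.84 × 0.68] = 0.986 × 1.5712 = 1.5492
MRP = 9.08% − 5.76% = 3.32%
E(R) = R_f + β_L × MRP = 5.76% + 1.5492 × 3.32% = 10.90%

10.90%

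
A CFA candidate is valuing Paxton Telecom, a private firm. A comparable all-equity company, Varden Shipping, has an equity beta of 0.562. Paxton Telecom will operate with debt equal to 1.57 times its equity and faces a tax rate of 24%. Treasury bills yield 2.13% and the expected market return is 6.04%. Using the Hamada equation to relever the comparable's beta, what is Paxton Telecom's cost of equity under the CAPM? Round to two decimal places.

β_L = β_U × [1 + (1 − t)(D/E)] = 0.562 × [1 + (1 − 0.24) × 1.57]
    = 0.562 × [1 + 0.76 × 1.57] = 0.562 × 2.1932 = 1.2326
MRP = 6.04% − 2.13% = 3.91%
E(R) = R_f + β_L × MRP = 2.13% + 1.2326 × 3.91% = 6.95%

6.95%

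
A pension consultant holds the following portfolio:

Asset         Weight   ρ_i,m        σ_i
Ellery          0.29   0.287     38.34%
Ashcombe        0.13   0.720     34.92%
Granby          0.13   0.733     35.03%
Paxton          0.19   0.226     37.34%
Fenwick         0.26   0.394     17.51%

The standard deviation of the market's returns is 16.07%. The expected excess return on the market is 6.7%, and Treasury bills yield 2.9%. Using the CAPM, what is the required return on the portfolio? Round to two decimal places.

8.40%

β_Ellery = 0.287 × 38.34% / 16.07% = 0.6847
β_Ashcombe = 0.720 × 34.92% / 16.07% = 1.5646
β_Granby = 0.733 × 35.03% / 16.07% = 1.5978
β_Paxton = 0.226 × 37.34% / 16.07% = 0.5251
β_Fenwick = 0.394 × 17.51% / 16.07% = 0.4293
β_P = Σ w_i β_i = 0.29×0.6847 + 0.13×1.5646 + 0.13×1.5978 + 0.19×0.5251 + 0.26×0.4293 = 0.8211
E(R_P) = R_f + β_P × MRP = 2.9% + 0.8211 × 6.7% = 8.40%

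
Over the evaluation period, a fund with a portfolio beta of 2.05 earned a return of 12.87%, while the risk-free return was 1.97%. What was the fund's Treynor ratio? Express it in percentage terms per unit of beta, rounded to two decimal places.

Treynor = (R_P − R_f) / β_P = (12.87% − 1.97%) / 2.0500 = 10.90% / 2.0500 = 5.32%

5.32%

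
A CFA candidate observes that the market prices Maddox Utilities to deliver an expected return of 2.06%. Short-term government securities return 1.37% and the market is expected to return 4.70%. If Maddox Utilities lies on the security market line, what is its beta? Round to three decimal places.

MRP = 4.70% − 1.37% = 3.33%
β = (E(R) − R_f) / MRP = (2.06% − 1.37%) / 3.33% = 0.69% / 3.33% = 0.207

0.207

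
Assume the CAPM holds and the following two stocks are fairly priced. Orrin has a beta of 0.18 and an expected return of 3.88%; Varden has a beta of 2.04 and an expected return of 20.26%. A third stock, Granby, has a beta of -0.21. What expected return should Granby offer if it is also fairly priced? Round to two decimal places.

0.45%

MRP (SML slope) = (20.26% − 3.88%) / (2.04 − 0.18) = 16.38% / 1.86 = 8.8065%
R_f (intercept) = 3.88% − 0.18 × 8.8065% = 2.2948%
E(R_Granby) = R_f + β × MRP = 2.2948% + -0.21 × 8.8065% = 0.45%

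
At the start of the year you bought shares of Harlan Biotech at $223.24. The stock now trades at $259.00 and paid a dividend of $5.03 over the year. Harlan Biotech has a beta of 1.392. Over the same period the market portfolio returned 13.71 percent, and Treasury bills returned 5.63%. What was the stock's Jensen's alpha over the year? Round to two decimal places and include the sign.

Realised HPR = (P1 + D1 − P0) / P0 = (259.00 + 5.03 − 223.24) / 223.24 = 40.79 / 223.24 = 18.2718%
MRP = 13.71% − 5.63% = 8.08%
CAPM required = R_f + β·MRP = 5.63% + 1.392 × 8.08% = 16.87736%
α = realised − required = 18.2718% − 16.87736% = +1.39%

+1.39%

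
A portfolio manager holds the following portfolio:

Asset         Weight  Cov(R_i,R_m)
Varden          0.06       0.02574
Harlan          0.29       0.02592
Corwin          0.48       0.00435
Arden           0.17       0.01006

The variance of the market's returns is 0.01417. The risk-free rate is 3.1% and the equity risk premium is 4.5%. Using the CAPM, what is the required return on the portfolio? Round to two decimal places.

7.18%

β_Varden = 0.02574 / 0.01417 = 1.8165
β_Harlan = 0.02592 / 0.01417 = 1.8292
β_Corwin = 0.00435 / 0.01417 = 0.3070
β_Arden = 0.01006 / 0.01417 = 0.7100
β_P = Σ w_i β_i = 0.06×1.8165 + 0.29×1.8292 + 0.48×0.3070 + 0.17×0.7100 = 0.9075
E(R_P) = R_f + β_P × MRP = 3.1% + 0.9075 × 4.5% = 7.18%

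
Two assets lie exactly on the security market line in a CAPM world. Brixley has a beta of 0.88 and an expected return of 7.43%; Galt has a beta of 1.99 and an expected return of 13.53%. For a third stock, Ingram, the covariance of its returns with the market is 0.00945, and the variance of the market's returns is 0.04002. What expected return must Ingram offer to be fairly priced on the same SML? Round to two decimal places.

3.89%

MRP = (13.53% − 7.43%) / (1.99 − 0.88) = 5.4955%
R_f = 7.43% − 0.88 × 5.4955% = 2.5940%
β_Ingram = Cov / Var(R_m) = 0.00945 / 0.04002 = 0.2361
E(R_Ingram) = R_f + β × MRP = 2.5940% + 0.2361 × 5.4955% = 3.89%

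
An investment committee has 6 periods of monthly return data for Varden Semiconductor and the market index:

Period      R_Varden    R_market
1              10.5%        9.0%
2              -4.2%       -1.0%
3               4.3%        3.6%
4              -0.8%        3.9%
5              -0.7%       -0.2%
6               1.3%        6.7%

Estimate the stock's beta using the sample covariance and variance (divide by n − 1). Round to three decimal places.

Mean R_i = (10.5 − 4.2 + 4.3 − 0.8 − 0.7 + 1.3) / 6 = 1.7333%
Mean R_m = (9.0 − 1.0 + 3.6 + 3.9 − 0.2 + 6.7) / 6 = 3.6667%
Σ(R_i − R̄_i)(R_m − R̄_m) = 81.7767  ⇒  Cov = 81.7767 / 5 = 16.3553
Σ(R_m − R̄_m)² = 74.4333  ⇒  Var(R_m) = 74.4333 / 5 = 14.8867
β = Cov / Var(R_m) = 16.3553 / 14.8867 = 1.0987

1.099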